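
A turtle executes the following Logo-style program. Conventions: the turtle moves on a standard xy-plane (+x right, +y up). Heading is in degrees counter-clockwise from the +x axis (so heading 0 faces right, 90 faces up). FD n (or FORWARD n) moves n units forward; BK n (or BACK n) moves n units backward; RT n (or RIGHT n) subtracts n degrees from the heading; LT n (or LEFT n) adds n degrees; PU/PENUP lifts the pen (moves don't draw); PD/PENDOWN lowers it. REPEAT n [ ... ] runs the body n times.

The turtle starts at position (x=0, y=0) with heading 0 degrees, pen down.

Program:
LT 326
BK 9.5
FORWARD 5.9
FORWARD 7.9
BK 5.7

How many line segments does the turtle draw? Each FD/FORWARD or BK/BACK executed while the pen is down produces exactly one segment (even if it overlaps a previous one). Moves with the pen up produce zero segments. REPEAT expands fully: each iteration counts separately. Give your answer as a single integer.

Executing turtle program step by step:
Start: pos=(0,0), heading=0, pen down
LT 326: heading 0 -> 326
BK 9.5: (0,0) -> (-7.876,5.312) [heading=326, draw]
FD 5.9: (-7.876,5.312) -> (-2.985,2.013) [heading=326, draw]
FD 7.9: (-2.985,2.013) -> (3.565,-2.405) [heading=326, draw]
BK 5.7: (3.565,-2.405) -> (-1.161,0.783) [heading=326, draw]
Final: pos=(-1.161,0.783), heading=326, 4 segment(s) drawn
Segments drawn: 4

Answer: 4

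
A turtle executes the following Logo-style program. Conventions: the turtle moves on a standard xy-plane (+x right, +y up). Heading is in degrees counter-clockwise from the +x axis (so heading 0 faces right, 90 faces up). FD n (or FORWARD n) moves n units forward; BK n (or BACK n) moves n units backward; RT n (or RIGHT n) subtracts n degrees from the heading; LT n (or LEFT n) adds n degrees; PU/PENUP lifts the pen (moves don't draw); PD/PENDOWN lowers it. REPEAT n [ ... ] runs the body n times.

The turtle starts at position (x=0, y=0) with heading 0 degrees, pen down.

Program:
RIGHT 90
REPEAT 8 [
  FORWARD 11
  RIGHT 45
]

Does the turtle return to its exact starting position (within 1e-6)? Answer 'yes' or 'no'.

Answer: yes

Derivation:
Executing turtle program step by step:
Start: pos=(0,0), heading=0, pen down
RT 90: heading 0 -> 270
REPEAT 8 [
  -- iteration 1/8 --
  FD 11: (0,0) -> (0,-11) [heading=270, draw]
  RT 45: heading 270 -> 225
  -- iteration 2/8 --
  FD 11: (0,-11) -> (-7.778,-18.778) [heading=225, draw]
  RT 45: heading 225 -> 180
  -- iteration 3/8 --
  FD 11: (-7.778,-18.778) -> (-18.778,-18.778) [heading=180, draw]
  RT 45: heading 180 -> 135
  -- iteration 4/8 --
  FD 11: (-18.778,-18.778) -> (-26.556,-11) [heading=135, draw]
  RT 45: heading 135 -> 90
  -- iteration 5/8 --
  FD 11: (-26.556,-11) -> (-26.556,0) [heading=90, draw]
  RT 45: heading 90 -> 45
  -- iteration 6/8 --
  FD 11: (-26.556,0) -> (-18.778,7.778) [heading=45, draw]
  RT 45: heading 45 -> 0
  -- iteration 7/8 --
  FD 11: (-18.778,7.778) -> (-7.778,7.778) [heading=0, draw]
  RT 45: heading 0 -> 315
  -- iteration 8/8 --
  FD 11: (-7.778,7.778) -> (0,0) [heading=315, draw]
  RT 45: heading 315 -> 270
]
Final: pos=(0,0), heading=270, 8 segment(s) drawn

Start position: (0, 0)
Final position: (0, 0)
Distance = 0; < 1e-6 -> CLOSED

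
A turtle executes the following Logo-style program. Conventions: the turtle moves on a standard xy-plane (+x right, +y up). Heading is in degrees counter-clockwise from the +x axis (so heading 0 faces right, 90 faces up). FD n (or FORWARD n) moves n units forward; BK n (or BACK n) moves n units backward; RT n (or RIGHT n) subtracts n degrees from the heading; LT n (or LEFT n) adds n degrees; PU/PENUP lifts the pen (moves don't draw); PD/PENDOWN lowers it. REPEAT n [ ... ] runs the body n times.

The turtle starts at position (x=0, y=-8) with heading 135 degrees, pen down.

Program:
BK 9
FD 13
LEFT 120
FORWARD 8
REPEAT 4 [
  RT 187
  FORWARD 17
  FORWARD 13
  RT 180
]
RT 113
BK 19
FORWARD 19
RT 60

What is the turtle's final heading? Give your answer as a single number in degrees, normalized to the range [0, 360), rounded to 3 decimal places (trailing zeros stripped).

Executing turtle program step by step:
Start: pos=(0,-8), heading=135, pen down
BK 9: (0,-8) -> (6.364,-14.364) [heading=135, draw]
FD 13: (6.364,-14.364) -> (-2.828,-5.172) [heading=135, draw]
LT 120: heading 135 -> 255
FD 8: (-2.828,-5.172) -> (-4.899,-12.899) [heading=255, draw]
REPEAT 4 [
  -- iteration 1/4 --
  RT 187: heading 255 -> 68
  FD 17: (-4.899,-12.899) -> (1.469,2.863) [heading=68, draw]
  FD 13: (1.469,2.863) -> (6.339,14.917) [heading=68, draw]
  RT 180: heading 68 -> 248
  -- iteration 2/4 --
  RT 187: heading 248 -> 61
  FD 17: (6.339,14.917) -> (14.581,29.785) [heading=61, draw]
  FD 13: (14.581,29.785) -> (20.884,41.155) [heading=61, draw]
  RT 180: heading 61 -> 241
  -- iteration 3/4 --
  RT 187: heading 241 -> 54
  FD 17: (20.884,41.155) -> (30.876,54.908) [heading=54, draw]
  FD 13: (30.876,54.908) -> (38.517,65.426) [heading=54, draw]
  RT 180: heading 54 -> 234
  -- iteration 4/4 --
  RT 187: heading 234 -> 47
  FD 17: (38.517,65.426) -> (50.111,77.859) [heading=47, draw]
  FD 13: (50.111,77.859) -> (58.977,87.366) [heading=47, draw]
  RT 180: heading 47 -> 227
]
RT 113: heading 227 -> 114
BK 19: (58.977,87.366) -> (66.705,70.009) [heading=114, draw]
FD 19: (66.705,70.009) -> (58.977,87.366) [heading=114, draw]
RT 60: heading 114 -> 54
Final: pos=(58.977,87.366), heading=54, 13 segment(s) drawn

Answer: 54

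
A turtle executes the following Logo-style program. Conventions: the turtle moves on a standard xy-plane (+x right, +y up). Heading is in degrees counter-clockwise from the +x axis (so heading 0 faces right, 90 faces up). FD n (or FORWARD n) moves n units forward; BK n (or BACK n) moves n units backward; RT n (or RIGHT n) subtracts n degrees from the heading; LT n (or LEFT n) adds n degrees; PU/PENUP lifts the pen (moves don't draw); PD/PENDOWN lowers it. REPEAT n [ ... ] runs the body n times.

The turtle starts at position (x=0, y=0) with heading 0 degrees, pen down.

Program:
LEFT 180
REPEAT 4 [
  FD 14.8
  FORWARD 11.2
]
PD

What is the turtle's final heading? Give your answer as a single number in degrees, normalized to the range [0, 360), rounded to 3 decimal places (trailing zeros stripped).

Executing turtle program step by step:
Start: pos=(0,0), heading=0, pen down
LT 180: heading 0 -> 180
REPEAT 4 [
  -- iteration 1/4 --
  FD 14.8: (0,0) -> (-14.8,0) [heading=180, draw]
  FD 11.2: (-14.8,0) -> (-26,0) [heading=180, draw]
  -- iteration 2/4 --
  FD 14.8: (-26,0) -> (-40.8,0) [heading=180, draw]
  FD 11.2: (-40.8,0) -> (-52,0) [heading=180, draw]
  -- iteration 3/4 --
  FD 14.8: (-52,0) -> (-66.8,0) [heading=180, draw]
  FD 11.2: (-66.8,0) -> (-78,0) [heading=180, draw]
  -- iteration 4/4 --
  FD 14.8: (-78,0) -> (-92.8,0) [heading=180, draw]
  FD 11.2: (-92.8,0) -> (-104,0) [heading=180, draw]
]
PD: pen down
Final: pos=(-104,0), heading=180, 8 segment(s) drawn

Answer: 180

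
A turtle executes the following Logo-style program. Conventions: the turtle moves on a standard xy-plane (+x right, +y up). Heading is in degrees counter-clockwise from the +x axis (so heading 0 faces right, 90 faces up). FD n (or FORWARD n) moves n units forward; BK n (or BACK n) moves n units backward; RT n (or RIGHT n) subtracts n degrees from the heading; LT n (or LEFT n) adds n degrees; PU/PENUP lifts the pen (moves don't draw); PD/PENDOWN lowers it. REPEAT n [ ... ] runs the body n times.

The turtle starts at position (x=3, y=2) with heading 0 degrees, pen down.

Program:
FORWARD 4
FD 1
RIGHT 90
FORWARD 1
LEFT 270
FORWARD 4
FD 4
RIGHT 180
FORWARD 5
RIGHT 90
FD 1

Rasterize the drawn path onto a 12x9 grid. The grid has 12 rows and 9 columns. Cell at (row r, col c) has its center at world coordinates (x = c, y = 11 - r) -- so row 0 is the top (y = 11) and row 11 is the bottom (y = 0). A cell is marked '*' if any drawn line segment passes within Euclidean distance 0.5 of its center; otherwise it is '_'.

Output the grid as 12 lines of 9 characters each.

Answer: _________
_________
_________
_________
_________
_________
_________
_________
_________
___******
*********
_____*___

Derivation:
Segment 0: (3,2) -> (7,2)
Segment 1: (7,2) -> (8,2)
Segment 2: (8,2) -> (8,1)
Segment 3: (8,1) -> (4,1)
Segment 4: (4,1) -> (0,1)
Segment 5: (0,1) -> (5,1)
Segment 6: (5,1) -> (5,0)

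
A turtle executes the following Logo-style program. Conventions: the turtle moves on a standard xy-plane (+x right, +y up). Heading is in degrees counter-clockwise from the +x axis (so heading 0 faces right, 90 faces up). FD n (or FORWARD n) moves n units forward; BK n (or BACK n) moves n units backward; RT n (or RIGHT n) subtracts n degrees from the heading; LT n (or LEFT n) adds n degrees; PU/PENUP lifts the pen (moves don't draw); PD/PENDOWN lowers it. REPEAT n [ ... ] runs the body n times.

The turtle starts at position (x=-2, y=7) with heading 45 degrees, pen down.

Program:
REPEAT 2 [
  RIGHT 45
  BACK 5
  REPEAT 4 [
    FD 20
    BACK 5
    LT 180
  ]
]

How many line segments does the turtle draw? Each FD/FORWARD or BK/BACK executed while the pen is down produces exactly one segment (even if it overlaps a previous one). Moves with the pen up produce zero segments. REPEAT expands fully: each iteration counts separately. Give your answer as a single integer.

Executing turtle program step by step:
Start: pos=(-2,7), heading=45, pen down
REPEAT 2 [
  -- iteration 1/2 --
  RT 45: heading 45 -> 0
  BK 5: (-2,7) -> (-7,7) [heading=0, draw]
  REPEAT 4 [
    -- iteration 1/4 --
    FD 20: (-7,7) -> (13,7) [heading=0, draw]
    BK 5: (13,7) -> (8,7) [heading=0, draw]
    LT 180: heading 0 -> 180
    -- iteration 2/4 --
    FD 20: (8,7) -> (-12,7) [heading=180, draw]
    BK 5: (-12,7) -> (-7,7) [heading=180, draw]
    LT 180: heading 180 -> 0
    -- iteration 3/4 --
    FD 20: (-7,7) -> (13,7) [heading=0, draw]
    BK 5: (13,7) -> (8,7) [heading=0, draw]
    LT 180: heading 0 -> 180
    -- iteration 4/4 --
    FD 20: (8,7) -> (-12,7) [heading=180, draw]
    BK 5: (-12,7) -> (-7,7) [heading=180, draw]
    LT 180: heading 180 -> 0
  ]
  -- iteration 2/2 --
  RT 45: heading 0 -> 315
  BK 5: (-7,7) -> (-10.536,10.536) [heading=315, draw]
  REPEAT 4 [
    -- iteration 1/4 --
    FD 20: (-10.536,10.536) -> (3.607,-3.607) [heading=315, draw]
    BK 5: (3.607,-3.607) -> (0.071,-0.071) [heading=315, draw]
    LT 180: heading 315 -> 135
    -- iteration 2/4 --
    FD 20: (0.071,-0.071) -> (-14.071,14.071) [heading=135, draw]
    BK 5: (-14.071,14.071) -> (-10.536,10.536) [heading=135, draw]
    LT 180: heading 135 -> 315
    -- iteration 3/4 --
    FD 20: (-10.536,10.536) -> (3.607,-3.607) [heading=315, draw]
    BK 5: (3.607,-3.607) -> (0.071,-0.071) [heading=315, draw]
    LT 180: heading 315 -> 135
    -- iteration 4/4 --
    FD 20: (0.071,-0.071) -> (-14.071,14.071) [heading=135, draw]
    BK 5: (-14.071,14.071) -> (-10.536,10.536) [heading=135, draw]
    LT 180: heading 135 -> 315
  ]
]
Final: pos=(-10.536,10.536), heading=315, 18 segment(s) drawn
Segments drawn: 18

Answer: 18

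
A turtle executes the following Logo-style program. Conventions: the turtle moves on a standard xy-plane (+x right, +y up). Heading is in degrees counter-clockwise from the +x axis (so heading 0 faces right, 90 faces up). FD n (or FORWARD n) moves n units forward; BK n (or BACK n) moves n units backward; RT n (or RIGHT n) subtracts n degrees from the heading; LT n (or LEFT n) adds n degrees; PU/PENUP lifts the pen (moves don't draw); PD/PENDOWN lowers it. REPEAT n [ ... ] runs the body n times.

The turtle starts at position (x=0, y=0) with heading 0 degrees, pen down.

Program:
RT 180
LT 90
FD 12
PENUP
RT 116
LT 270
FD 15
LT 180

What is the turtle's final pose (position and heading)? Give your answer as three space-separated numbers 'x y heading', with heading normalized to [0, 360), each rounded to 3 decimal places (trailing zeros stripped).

Answer: 6.576 1.482 244

Derivation:
Executing turtle program step by step:
Start: pos=(0,0), heading=0, pen down
RT 180: heading 0 -> 180
LT 90: heading 180 -> 270
FD 12: (0,0) -> (0,-12) [heading=270, draw]
PU: pen up
RT 116: heading 270 -> 154
LT 270: heading 154 -> 64
FD 15: (0,-12) -> (6.576,1.482) [heading=64, move]
LT 180: heading 64 -> 244
Final: pos=(6.576,1.482), heading=244, 1 segment(s) drawn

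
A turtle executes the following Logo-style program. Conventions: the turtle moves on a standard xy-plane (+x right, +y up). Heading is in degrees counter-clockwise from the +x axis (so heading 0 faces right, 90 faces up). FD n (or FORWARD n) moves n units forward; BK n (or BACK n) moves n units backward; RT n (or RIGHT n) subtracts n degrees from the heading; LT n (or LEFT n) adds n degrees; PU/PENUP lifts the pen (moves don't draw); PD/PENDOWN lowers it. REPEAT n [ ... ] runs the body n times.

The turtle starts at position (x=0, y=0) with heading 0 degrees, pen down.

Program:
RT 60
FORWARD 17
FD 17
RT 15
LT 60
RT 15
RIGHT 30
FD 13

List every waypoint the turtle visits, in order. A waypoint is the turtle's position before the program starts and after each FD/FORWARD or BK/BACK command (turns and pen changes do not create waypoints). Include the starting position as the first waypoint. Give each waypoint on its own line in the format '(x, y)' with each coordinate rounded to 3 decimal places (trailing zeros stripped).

Executing turtle program step by step:
Start: pos=(0,0), heading=0, pen down
RT 60: heading 0 -> 300
FD 17: (0,0) -> (8.5,-14.722) [heading=300, draw]
FD 17: (8.5,-14.722) -> (17,-29.445) [heading=300, draw]
RT 15: heading 300 -> 285
LT 60: heading 285 -> 345
RT 15: heading 345 -> 330
RT 30: heading 330 -> 300
FD 13: (17,-29.445) -> (23.5,-40.703) [heading=300, draw]
Final: pos=(23.5,-40.703), heading=300, 3 segment(s) drawn
Waypoints (4 total):
(0, 0)
(8.5, -14.722)
(17, -29.445)
(23.5, -40.703)

Answer: (0, 0)
(8.5, -14.722)
(17, -29.445)
(23.5, -40.703)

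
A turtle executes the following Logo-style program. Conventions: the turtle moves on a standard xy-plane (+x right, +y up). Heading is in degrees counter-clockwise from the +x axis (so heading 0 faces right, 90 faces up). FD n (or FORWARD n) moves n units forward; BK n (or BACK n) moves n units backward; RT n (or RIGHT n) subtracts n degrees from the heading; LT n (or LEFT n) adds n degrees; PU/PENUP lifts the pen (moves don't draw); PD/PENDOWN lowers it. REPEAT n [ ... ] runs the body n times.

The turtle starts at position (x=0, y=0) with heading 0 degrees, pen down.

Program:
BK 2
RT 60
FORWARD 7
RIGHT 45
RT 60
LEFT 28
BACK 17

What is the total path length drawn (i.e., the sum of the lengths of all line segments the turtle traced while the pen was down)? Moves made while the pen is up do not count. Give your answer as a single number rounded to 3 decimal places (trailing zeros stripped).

Answer: 26

Derivation:
Executing turtle program step by step:
Start: pos=(0,0), heading=0, pen down
BK 2: (0,0) -> (-2,0) [heading=0, draw]
RT 60: heading 0 -> 300
FD 7: (-2,0) -> (1.5,-6.062) [heading=300, draw]
RT 45: heading 300 -> 255
RT 60: heading 255 -> 195
LT 28: heading 195 -> 223
BK 17: (1.5,-6.062) -> (13.933,5.532) [heading=223, draw]
Final: pos=(13.933,5.532), heading=223, 3 segment(s) drawn

Segment lengths:
  seg 1: (0,0) -> (-2,0), length = 2
  seg 2: (-2,0) -> (1.5,-6.062), length = 7
  seg 3: (1.5,-6.062) -> (13.933,5.532), length = 17
Total = 26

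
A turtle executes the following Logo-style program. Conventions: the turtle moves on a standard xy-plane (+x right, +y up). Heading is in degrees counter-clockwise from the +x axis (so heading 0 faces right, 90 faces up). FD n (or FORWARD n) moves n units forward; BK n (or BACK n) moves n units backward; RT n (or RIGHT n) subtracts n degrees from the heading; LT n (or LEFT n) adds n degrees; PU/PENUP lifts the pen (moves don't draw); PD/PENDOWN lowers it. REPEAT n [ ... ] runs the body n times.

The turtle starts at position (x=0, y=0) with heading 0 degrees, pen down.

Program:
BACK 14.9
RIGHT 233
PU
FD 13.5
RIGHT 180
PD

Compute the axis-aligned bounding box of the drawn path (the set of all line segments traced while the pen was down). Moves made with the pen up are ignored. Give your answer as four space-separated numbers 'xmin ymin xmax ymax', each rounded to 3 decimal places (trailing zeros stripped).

Executing turtle program step by step:
Start: pos=(0,0), heading=0, pen down
BK 14.9: (0,0) -> (-14.9,0) [heading=0, draw]
RT 233: heading 0 -> 127
PU: pen up
FD 13.5: (-14.9,0) -> (-23.025,10.782) [heading=127, move]
RT 180: heading 127 -> 307
PD: pen down
Final: pos=(-23.025,10.782), heading=307, 1 segment(s) drawn

Segment endpoints: x in {-14.9, 0}, y in {0}
xmin=-14.9, ymin=0, xmax=0, ymax=0

Answer: -14.9 0 0 0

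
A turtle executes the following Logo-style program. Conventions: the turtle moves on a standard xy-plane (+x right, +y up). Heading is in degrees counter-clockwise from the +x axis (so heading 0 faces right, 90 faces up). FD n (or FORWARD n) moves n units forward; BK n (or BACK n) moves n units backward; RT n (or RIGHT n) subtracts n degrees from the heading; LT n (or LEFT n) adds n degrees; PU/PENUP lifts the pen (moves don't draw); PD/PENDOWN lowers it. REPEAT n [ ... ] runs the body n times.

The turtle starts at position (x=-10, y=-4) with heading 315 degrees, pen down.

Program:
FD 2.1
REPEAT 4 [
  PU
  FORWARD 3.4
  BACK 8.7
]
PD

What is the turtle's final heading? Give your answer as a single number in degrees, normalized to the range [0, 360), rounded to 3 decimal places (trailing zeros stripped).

Answer: 315

Derivation:
Executing turtle program step by step:
Start: pos=(-10,-4), heading=315, pen down
FD 2.1: (-10,-4) -> (-8.515,-5.485) [heading=315, draw]
REPEAT 4 [
  -- iteration 1/4 --
  PU: pen up
  FD 3.4: (-8.515,-5.485) -> (-6.111,-7.889) [heading=315, move]
  BK 8.7: (-6.111,-7.889) -> (-12.263,-1.737) [heading=315, move]
  -- iteration 2/4 --
  PU: pen up
  FD 3.4: (-12.263,-1.737) -> (-9.859,-4.141) [heading=315, move]
  BK 8.7: (-9.859,-4.141) -> (-16.01,2.01) [heading=315, move]
  -- iteration 3/4 --
  PU: pen up
  FD 3.4: (-16.01,2.01) -> (-13.606,-0.394) [heading=315, move]
  BK 8.7: (-13.606,-0.394) -> (-19.758,5.758) [heading=315, move]
  -- iteration 4/4 --
  PU: pen up
  FD 3.4: (-19.758,5.758) -> (-17.354,3.354) [heading=315, move]
  BK 8.7: (-17.354,3.354) -> (-23.506,9.506) [heading=315, move]
]
PD: pen down
Final: pos=(-23.506,9.506), heading=315, 1 segment(s) drawn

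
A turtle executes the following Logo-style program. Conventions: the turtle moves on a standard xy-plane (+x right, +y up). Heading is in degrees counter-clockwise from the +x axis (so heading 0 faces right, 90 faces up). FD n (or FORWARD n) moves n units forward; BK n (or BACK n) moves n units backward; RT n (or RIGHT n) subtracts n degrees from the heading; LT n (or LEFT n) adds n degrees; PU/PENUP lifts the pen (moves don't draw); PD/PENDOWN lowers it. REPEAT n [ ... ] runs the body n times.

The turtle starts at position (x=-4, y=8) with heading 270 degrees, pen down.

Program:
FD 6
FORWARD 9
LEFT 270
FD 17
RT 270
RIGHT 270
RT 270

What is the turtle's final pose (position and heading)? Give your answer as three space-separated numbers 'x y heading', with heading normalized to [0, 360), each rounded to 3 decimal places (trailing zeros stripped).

Answer: -21 -7 90

Derivation:
Executing turtle program step by step:
Start: pos=(-4,8), heading=270, pen down
FD 6: (-4,8) -> (-4,2) [heading=270, draw]
FD 9: (-4,2) -> (-4,-7) [heading=270, draw]
LT 270: heading 270 -> 180
FD 17: (-4,-7) -> (-21,-7) [heading=180, draw]
RT 270: heading 180 -> 270
RT 270: heading 270 -> 0
RT 270: heading 0 -> 90
Final: pos=(-21,-7), heading=90, 3 segment(s) drawn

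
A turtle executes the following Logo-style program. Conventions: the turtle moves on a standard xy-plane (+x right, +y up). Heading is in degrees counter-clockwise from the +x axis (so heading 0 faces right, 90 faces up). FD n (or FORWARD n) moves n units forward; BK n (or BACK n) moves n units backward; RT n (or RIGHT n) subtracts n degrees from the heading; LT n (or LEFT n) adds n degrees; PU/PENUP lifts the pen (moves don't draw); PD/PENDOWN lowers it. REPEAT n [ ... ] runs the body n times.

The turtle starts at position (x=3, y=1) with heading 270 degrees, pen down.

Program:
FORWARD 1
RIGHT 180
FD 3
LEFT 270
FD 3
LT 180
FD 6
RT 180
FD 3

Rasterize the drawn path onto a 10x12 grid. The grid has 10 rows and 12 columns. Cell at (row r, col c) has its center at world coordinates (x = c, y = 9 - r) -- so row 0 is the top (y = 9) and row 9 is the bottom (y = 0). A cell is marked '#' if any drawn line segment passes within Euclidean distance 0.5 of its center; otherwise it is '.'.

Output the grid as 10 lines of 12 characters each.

Answer: ............
............
............
............
............
............
#######.....
...#........
...#........
...#........

Derivation:
Segment 0: (3,1) -> (3,0)
Segment 1: (3,0) -> (3,3)
Segment 2: (3,3) -> (6,3)
Segment 3: (6,3) -> (0,3)
Segment 4: (0,3) -> (3,3)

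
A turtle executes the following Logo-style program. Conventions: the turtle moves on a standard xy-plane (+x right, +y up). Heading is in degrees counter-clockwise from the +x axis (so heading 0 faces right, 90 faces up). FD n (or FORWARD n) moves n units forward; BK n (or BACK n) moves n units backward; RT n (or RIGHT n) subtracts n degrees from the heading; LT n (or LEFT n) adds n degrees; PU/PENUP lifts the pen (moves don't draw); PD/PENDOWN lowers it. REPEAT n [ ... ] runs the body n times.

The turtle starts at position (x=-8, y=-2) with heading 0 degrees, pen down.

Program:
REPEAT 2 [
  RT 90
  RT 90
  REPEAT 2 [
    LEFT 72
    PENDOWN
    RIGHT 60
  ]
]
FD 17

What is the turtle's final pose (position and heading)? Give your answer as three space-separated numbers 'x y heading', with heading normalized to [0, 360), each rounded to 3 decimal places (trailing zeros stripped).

Answer: 3.375 10.633 48

Derivation:
Executing turtle program step by step:
Start: pos=(-8,-2), heading=0, pen down
REPEAT 2 [
  -- iteration 1/2 --
  RT 90: heading 0 -> 270
  RT 90: heading 270 -> 180
  REPEAT 2 [
    -- iteration 1/2 --
    LT 72: heading 180 -> 252
    PD: pen down
    RT 60: heading 252 -> 192
    -- iteration 2/2 --
    LT 72: heading 192 -> 264
    PD: pen down
    RT 60: heading 264 -> 204
  ]
  -- iteration 2/2 --
  RT 90: heading 204 -> 114
  RT 90: heading 114 -> 24
  REPEAT 2 [
    -- iteration 1/2 --
    LT 72: heading 24 -> 96
    PD: pen down
    RT 60: heading 96 -> 36
    -- iteration 2/2 --
    LT 72: heading 36 -> 108
    PD: pen down
    RT 60: heading 108 -> 48
  ]
]
FD 17: (-8,-2) -> (3.375,10.633) [heading=48, draw]
Final: pos=(3.375,10.633), heading=48, 1 segment(s) drawn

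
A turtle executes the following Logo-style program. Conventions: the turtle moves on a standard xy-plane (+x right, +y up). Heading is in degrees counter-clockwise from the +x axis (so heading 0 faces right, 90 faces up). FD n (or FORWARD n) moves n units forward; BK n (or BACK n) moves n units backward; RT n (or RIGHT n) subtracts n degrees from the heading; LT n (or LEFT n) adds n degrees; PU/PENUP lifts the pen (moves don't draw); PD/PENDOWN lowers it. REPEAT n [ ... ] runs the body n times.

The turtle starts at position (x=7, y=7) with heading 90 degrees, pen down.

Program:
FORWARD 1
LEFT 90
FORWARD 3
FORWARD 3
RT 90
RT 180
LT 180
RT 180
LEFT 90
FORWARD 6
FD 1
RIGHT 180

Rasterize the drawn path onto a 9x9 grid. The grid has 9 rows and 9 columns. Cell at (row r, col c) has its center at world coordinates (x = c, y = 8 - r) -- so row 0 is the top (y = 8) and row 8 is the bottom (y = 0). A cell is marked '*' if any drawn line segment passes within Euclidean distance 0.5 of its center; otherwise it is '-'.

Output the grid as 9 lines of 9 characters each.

Segment 0: (7,7) -> (7,8)
Segment 1: (7,8) -> (4,8)
Segment 2: (4,8) -> (1,8)
Segment 3: (1,8) -> (7,8)
Segment 4: (7,8) -> (8,8)

Answer: -********
-------*-
---------
---------
---------
---------
---------
---------
---------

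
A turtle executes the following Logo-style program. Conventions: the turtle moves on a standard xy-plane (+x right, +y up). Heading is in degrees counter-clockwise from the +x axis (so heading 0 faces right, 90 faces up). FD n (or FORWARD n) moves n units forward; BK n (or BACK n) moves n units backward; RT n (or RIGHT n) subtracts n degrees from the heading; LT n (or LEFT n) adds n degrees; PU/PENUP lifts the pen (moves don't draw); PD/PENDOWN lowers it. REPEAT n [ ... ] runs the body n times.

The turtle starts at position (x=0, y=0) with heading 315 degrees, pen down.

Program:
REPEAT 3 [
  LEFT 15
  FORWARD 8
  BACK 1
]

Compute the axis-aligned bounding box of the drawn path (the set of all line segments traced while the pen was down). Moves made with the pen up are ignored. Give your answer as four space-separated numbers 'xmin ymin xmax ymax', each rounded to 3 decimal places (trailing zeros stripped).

Executing turtle program step by step:
Start: pos=(0,0), heading=315, pen down
REPEAT 3 [
  -- iteration 1/3 --
  LT 15: heading 315 -> 330
  FD 8: (0,0) -> (6.928,-4) [heading=330, draw]
  BK 1: (6.928,-4) -> (6.062,-3.5) [heading=330, draw]
  -- iteration 2/3 --
  LT 15: heading 330 -> 345
  FD 8: (6.062,-3.5) -> (13.79,-5.571) [heading=345, draw]
  BK 1: (13.79,-5.571) -> (12.824,-5.312) [heading=345, draw]
  -- iteration 3/3 --
  LT 15: heading 345 -> 0
  FD 8: (12.824,-5.312) -> (20.824,-5.312) [heading=0, draw]
  BK 1: (20.824,-5.312) -> (19.824,-5.312) [heading=0, draw]
]
Final: pos=(19.824,-5.312), heading=0, 6 segment(s) drawn

Segment endpoints: x in {0, 6.062, 6.928, 12.824, 13.79, 19.824, 20.824}, y in {-5.571, -5.312, -5.312, -4, -3.5, 0}
xmin=0, ymin=-5.571, xmax=20.824, ymax=0

Answer: 0 -5.571 20.824 0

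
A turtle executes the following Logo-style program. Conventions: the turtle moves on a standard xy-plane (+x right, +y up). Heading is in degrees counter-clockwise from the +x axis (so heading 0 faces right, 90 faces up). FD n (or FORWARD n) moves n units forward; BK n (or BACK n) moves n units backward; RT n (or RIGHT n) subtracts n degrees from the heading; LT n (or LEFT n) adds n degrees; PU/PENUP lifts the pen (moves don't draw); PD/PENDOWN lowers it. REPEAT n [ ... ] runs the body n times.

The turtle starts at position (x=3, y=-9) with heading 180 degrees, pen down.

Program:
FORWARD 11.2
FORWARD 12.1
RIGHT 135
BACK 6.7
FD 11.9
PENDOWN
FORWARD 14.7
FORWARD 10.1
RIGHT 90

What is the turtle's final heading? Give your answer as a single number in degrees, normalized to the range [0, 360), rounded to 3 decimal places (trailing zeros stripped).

Answer: 315

Derivation:
Executing turtle program step by step:
Start: pos=(3,-9), heading=180, pen down
FD 11.2: (3,-9) -> (-8.2,-9) [heading=180, draw]
FD 12.1: (-8.2,-9) -> (-20.3,-9) [heading=180, draw]
RT 135: heading 180 -> 45
BK 6.7: (-20.3,-9) -> (-25.038,-13.738) [heading=45, draw]
FD 11.9: (-25.038,-13.738) -> (-16.623,-5.323) [heading=45, draw]
PD: pen down
FD 14.7: (-16.623,-5.323) -> (-6.229,5.071) [heading=45, draw]
FD 10.1: (-6.229,5.071) -> (0.913,12.213) [heading=45, draw]
RT 90: heading 45 -> 315
Final: pos=(0.913,12.213), heading=315, 6 segment(s) drawn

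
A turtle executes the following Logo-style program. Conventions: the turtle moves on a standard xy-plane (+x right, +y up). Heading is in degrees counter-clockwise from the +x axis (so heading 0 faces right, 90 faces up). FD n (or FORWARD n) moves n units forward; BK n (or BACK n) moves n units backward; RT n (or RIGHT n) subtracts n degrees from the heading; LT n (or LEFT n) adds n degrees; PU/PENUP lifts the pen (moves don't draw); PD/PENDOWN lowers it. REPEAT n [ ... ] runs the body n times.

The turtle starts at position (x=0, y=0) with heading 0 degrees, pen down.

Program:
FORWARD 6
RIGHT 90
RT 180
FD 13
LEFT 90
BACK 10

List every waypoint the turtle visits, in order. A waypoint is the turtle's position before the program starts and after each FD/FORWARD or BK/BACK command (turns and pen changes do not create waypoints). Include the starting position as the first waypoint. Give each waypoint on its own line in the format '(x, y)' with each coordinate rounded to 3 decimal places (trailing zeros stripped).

Executing turtle program step by step:
Start: pos=(0,0), heading=0, pen down
FD 6: (0,0) -> (6,0) [heading=0, draw]
RT 90: heading 0 -> 270
RT 180: heading 270 -> 90
FD 13: (6,0) -> (6,13) [heading=90, draw]
LT 90: heading 90 -> 180
BK 10: (6,13) -> (16,13) [heading=180, draw]
Final: pos=(16,13), heading=180, 3 segment(s) drawn
Waypoints (4 total):
(0, 0)
(6, 0)
(6, 13)
(16, 13)

Answer: (0, 0)
(6, 0)
(6, 13)
(16, 13)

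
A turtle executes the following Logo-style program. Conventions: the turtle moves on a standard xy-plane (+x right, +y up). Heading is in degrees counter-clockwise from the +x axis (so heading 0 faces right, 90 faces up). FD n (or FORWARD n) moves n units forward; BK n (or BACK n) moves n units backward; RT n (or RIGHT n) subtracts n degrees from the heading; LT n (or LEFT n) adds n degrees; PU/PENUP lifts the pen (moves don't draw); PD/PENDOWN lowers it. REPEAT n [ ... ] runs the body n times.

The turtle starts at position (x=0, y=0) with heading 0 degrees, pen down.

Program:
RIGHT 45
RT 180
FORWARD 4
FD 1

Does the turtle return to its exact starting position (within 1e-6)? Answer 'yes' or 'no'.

Answer: no

Derivation:
Executing turtle program step by step:
Start: pos=(0,0), heading=0, pen down
RT 45: heading 0 -> 315
RT 180: heading 315 -> 135
FD 4: (0,0) -> (-2.828,2.828) [heading=135, draw]
FD 1: (-2.828,2.828) -> (-3.536,3.536) [heading=135, draw]
Final: pos=(-3.536,3.536), heading=135, 2 segment(s) drawn

Start position: (0, 0)
Final position: (-3.536, 3.536)
Distance = 5; >= 1e-6 -> NOT closed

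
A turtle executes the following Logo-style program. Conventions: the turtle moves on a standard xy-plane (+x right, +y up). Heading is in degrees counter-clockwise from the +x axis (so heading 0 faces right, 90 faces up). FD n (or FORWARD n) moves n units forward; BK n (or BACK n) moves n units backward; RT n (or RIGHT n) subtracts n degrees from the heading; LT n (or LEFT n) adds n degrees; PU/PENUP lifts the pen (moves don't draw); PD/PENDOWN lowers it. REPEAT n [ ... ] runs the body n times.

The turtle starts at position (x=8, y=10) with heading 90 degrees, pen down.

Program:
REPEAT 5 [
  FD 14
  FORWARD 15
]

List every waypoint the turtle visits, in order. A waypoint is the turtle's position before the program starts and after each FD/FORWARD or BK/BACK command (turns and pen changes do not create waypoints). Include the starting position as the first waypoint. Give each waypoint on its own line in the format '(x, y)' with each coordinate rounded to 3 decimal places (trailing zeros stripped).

Executing turtle program step by step:
Start: pos=(8,10), heading=90, pen down
REPEAT 5 [
  -- iteration 1/5 --
  FD 14: (8,10) -> (8,24) [heading=90, draw]
  FD 15: (8,24) -> (8,39) [heading=90, draw]
  -- iteration 2/5 --
  FD 14: (8,39) -> (8,53) [heading=90, draw]
  FD 15: (8,53) -> (8,68) [heading=90, draw]
  -- iteration 3/5 --
  FD 14: (8,68) -> (8,82) [heading=90, draw]
  FD 15: (8,82) -> (8,97) [heading=90, draw]
  -- iteration 4/5 --
  FD 14: (8,97) -> (8,111) [heading=90, draw]
  FD 15: (8,111) -> (8,126) [heading=90, draw]
  -- iteration 5/5 --
  FD 14: (8,126) -> (8,140) [heading=90, draw]
  FD 15: (8,140) -> (8,155) [heading=90, draw]
]
Final: pos=(8,155), heading=90, 10 segment(s) drawn
Waypoints (11 total):
(8, 10)
(8, 24)
(8, 39)
(8, 53)
(8, 68)
(8, 82)
(8, 97)
(8, 111)
(8, 126)
(8, 140)
(8, 155)

Answer: (8, 10)
(8, 24)
(8, 39)
(8, 53)
(8, 68)
(8, 82)
(8, 97)
(8, 111)
(8, 126)
(8, 140)
(8, 155)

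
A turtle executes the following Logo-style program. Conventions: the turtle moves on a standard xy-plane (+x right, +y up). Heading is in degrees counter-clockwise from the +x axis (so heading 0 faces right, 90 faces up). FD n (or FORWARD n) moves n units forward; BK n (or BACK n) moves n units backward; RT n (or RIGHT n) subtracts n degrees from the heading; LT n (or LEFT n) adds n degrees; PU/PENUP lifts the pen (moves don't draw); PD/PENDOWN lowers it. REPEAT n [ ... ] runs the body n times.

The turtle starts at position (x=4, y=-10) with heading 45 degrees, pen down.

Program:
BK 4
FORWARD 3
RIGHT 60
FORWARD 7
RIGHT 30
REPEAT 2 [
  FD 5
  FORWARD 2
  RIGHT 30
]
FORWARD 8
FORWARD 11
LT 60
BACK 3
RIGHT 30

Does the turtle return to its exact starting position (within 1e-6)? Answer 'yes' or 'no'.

Executing turtle program step by step:
Start: pos=(4,-10), heading=45, pen down
BK 4: (4,-10) -> (1.172,-12.828) [heading=45, draw]
FD 3: (1.172,-12.828) -> (3.293,-10.707) [heading=45, draw]
RT 60: heading 45 -> 345
FD 7: (3.293,-10.707) -> (10.054,-12.519) [heading=345, draw]
RT 30: heading 345 -> 315
REPEAT 2 [
  -- iteration 1/2 --
  FD 5: (10.054,-12.519) -> (13.59,-16.054) [heading=315, draw]
  FD 2: (13.59,-16.054) -> (15.004,-17.469) [heading=315, draw]
  RT 30: heading 315 -> 285
  -- iteration 2/2 --
  FD 5: (15.004,-17.469) -> (16.298,-22.298) [heading=285, draw]
  FD 2: (16.298,-22.298) -> (16.816,-24.23) [heading=285, draw]
  RT 30: heading 285 -> 255
]
FD 8: (16.816,-24.23) -> (14.745,-31.957) [heading=255, draw]
FD 11: (14.745,-31.957) -> (11.898,-42.583) [heading=255, draw]
LT 60: heading 255 -> 315
BK 3: (11.898,-42.583) -> (9.777,-40.461) [heading=315, draw]
RT 30: heading 315 -> 285
Final: pos=(9.777,-40.461), heading=285, 10 segment(s) drawn

Start position: (4, -10)
Final position: (9.777, -40.461)
Distance = 31.004; >= 1e-6 -> NOT closed

Answer: no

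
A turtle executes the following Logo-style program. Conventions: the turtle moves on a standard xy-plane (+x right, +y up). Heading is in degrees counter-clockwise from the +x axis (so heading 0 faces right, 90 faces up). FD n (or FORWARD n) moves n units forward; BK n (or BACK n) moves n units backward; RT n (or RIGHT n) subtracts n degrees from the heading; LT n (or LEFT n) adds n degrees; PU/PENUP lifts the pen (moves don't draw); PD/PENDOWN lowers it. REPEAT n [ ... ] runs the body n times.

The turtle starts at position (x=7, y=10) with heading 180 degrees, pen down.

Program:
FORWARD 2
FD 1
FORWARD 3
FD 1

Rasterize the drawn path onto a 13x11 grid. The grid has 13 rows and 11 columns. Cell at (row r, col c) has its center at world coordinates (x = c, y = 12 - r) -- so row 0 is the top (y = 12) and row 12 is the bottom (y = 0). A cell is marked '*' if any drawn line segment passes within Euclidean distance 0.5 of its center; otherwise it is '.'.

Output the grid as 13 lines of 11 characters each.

Answer: ...........
...........
********...
...........
...........
...........
...........
...........
...........
...........
...........
...........
...........

Derivation:
Segment 0: (7,10) -> (5,10)
Segment 1: (5,10) -> (4,10)
Segment 2: (4,10) -> (1,10)
Segment 3: (1,10) -> (0,10)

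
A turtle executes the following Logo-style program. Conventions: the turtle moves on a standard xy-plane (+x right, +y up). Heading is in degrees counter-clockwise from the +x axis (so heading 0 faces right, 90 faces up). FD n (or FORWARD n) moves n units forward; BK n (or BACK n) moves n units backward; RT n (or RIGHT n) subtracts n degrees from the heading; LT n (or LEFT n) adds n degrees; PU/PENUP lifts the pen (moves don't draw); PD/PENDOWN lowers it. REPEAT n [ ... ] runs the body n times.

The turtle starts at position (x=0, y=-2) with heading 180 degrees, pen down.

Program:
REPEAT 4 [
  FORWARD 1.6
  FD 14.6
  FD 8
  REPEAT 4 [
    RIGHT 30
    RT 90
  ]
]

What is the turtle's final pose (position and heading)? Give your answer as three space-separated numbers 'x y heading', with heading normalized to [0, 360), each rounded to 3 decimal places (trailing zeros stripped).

Executing turtle program step by step:
Start: pos=(0,-2), heading=180, pen down
REPEAT 4 [
  -- iteration 1/4 --
  FD 1.6: (0,-2) -> (-1.6,-2) [heading=180, draw]
  FD 14.6: (-1.6,-2) -> (-16.2,-2) [heading=180, draw]
  FD 8: (-16.2,-2) -> (-24.2,-2) [heading=180, draw]
  REPEAT 4 [
    -- iteration 1/4 --
    RT 30: heading 180 -> 150
    RT 90: heading 150 -> 60
    -- iteration 2/4 --
    RT 30: heading 60 -> 30
    RT 90: heading 30 -> 300
    -- iteration 3/4 --
    RT 30: heading 300 -> 270
    RT 90: heading 270 -> 180
    -- iteration 4/4 --
    RT 30: heading 180 -> 150
    RT 90: heading 150 -> 60
  ]
  -- iteration 2/4 --
  FD 1.6: (-24.2,-2) -> (-23.4,-0.614) [heading=60, draw]
  FD 14.6: (-23.4,-0.614) -> (-16.1,12.03) [heading=60, draw]
  FD 8: (-16.1,12.03) -> (-12.1,18.958) [heading=60, draw]
  REPEAT 4 [
    -- iteration 1/4 --
    RT 30: heading 60 -> 30
    RT 90: heading 30 -> 300
    -- iteration 2/4 --
    RT 30: heading 300 -> 270
    RT 90: heading 270 -> 180
    -- iteration 3/4 --
    RT 30: heading 180 -> 150
    RT 90: heading 150 -> 60
    -- iteration 4/4 --
    RT 30: heading 60 -> 30
    RT 90: heading 30 -> 300
  ]
  -- iteration 3/4 --
  FD 1.6: (-12.1,18.958) -> (-11.3,17.572) [heading=300, draw]
  FD 14.6: (-11.3,17.572) -> (-4,4.928) [heading=300, draw]
  FD 8: (-4,4.928) -> (0,-2) [heading=300, draw]
  REPEAT 4 [
    -- iteration 1/4 --
    RT 30: heading 300 -> 270
    RT 90: heading 270 -> 180
    -- iteration 2/4 --
    RT 30: heading 180 -> 150
    RT 90: heading 150 -> 60
    -- iteration 3/4 --
    RT 30: heading 60 -> 30
    RT 90: heading 30 -> 300
    -- iteration 4/4 --
    RT 30: heading 300 -> 270
    RT 90: heading 270 -> 180
  ]
  -- iteration 4/4 --
  FD 1.6: (0,-2) -> (-1.6,-2) [heading=180, draw]
  FD 14.6: (-1.6,-2) -> (-16.2,-2) [heading=180, draw]
  FD 8: (-16.2,-2) -> (-24.2,-2) [heading=180, draw]
  REPEAT 4 [
    -- iteration 1/4 --
    RT 30: heading 180 -> 150
    RT 90: heading 150 -> 60
    -- iteration 2/4 --
    RT 30: heading 60 -> 30
    RT 90: heading 30 -> 300
    -- iteration 3/4 --
    RT 30: heading 300 -> 270
    RT 90: heading 270 -> 180
    -- iteration 4/4 --
    RT 30: heading 180 -> 150
    RT 90: heading 150 -> 60
  ]
]
Final: pos=(-24.2,-2), heading=60, 12 segment(s) drawn

Answer: -24.2 -2 60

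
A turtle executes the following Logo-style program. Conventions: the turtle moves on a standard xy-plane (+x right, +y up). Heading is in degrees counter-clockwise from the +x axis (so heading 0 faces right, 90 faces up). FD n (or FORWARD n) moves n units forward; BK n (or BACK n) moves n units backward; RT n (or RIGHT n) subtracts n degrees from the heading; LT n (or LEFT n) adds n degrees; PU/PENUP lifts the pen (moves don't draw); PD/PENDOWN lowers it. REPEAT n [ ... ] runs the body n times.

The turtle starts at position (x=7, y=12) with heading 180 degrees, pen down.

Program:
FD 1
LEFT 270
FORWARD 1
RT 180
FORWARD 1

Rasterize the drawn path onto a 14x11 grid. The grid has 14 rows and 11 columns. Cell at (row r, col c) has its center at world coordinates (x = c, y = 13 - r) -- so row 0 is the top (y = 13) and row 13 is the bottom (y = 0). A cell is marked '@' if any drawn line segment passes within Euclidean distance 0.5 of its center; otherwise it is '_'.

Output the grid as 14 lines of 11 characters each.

Answer: ______@____
______@@___
___________
___________
___________
___________
___________
___________
___________
___________
___________
___________
___________
___________

Derivation:
Segment 0: (7,12) -> (6,12)
Segment 1: (6,12) -> (6,13)
Segment 2: (6,13) -> (6,12)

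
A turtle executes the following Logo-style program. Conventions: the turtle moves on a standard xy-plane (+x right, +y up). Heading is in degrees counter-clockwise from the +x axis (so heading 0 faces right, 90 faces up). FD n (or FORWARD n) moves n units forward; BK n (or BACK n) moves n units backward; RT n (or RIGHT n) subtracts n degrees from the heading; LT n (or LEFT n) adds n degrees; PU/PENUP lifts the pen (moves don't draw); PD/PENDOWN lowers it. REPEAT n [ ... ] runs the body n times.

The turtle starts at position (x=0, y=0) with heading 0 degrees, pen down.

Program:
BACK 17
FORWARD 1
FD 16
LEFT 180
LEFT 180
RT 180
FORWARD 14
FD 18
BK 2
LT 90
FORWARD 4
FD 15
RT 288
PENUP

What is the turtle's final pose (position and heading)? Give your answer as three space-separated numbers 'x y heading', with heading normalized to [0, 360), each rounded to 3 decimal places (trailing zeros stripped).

Executing turtle program step by step:
Start: pos=(0,0), heading=0, pen down
BK 17: (0,0) -> (-17,0) [heading=0, draw]
FD 1: (-17,0) -> (-16,0) [heading=0, draw]
FD 16: (-16,0) -> (0,0) [heading=0, draw]
LT 180: heading 0 -> 180
LT 180: heading 180 -> 0
RT 180: heading 0 -> 180
FD 14: (0,0) -> (-14,0) [heading=180, draw]
FD 18: (-14,0) -> (-32,0) [heading=180, draw]
BK 2: (-32,0) -> (-30,0) [heading=180, draw]
LT 90: heading 180 -> 270
FD 4: (-30,0) -> (-30,-4) [heading=270, draw]
FD 15: (-30,-4) -> (-30,-19) [heading=270, draw]
RT 288: heading 270 -> 342
PU: pen up
Final: pos=(-30,-19), heading=342, 8 segment(s) drawn

Answer: -30 -19 342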